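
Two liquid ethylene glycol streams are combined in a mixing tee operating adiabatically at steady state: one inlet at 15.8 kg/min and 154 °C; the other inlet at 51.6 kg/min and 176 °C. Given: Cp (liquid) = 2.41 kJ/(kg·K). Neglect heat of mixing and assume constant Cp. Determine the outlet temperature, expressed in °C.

Energy balance with Q = 0: Σ ṁᵢCp,ᵢ(T_out − Tᵢ) = 0
Σ ṁᵢCp,ᵢTᵢ = 15.8×2.41×154 + 51.6×2.41×176 = 27751
Σ ṁᵢCp,ᵢ = 15.8×2.41 + 51.6×2.41 = 162.43
T_out = 27751 / 162.43 = 170.84 °C

T_out = 171 °C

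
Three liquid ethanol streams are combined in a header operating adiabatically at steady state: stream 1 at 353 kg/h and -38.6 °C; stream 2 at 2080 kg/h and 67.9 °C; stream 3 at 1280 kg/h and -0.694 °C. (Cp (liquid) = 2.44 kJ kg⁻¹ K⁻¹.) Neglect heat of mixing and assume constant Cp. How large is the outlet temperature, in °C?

T_out = 34.1 °C

No heat crosses the boundary, so H_out = H_in.
T_out = Σ ṁᵢCp,ᵢTᵢ / Σ ṁᵢCp,ᵢ
      = 309190 / 9059.7 = 34.128 °C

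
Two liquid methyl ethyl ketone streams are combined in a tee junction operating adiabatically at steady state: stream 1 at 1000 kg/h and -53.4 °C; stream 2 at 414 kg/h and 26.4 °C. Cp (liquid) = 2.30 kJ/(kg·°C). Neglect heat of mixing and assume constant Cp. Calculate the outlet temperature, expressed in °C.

T_out = -30.0 °C

Adiabatic, steady state ⇒ Σ ṁᵢCp,ᵢ(T_out − Tᵢ) = 0
Σ ṁᵢCp,ᵢTᵢ = 1000×2.30×-53.4 + 414×2.30×26.4 = -97682
Σ ṁᵢCp,ᵢ = 1000×2.30 + 414×2.30 = 3252.2
T_out = -97682 / 3252.2 = -30.036 °C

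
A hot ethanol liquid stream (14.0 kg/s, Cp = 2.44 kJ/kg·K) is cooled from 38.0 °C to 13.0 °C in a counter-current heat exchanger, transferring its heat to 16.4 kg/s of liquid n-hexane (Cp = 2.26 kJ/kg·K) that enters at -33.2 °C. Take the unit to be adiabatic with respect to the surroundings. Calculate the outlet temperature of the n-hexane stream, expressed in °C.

T_c,out = -10.2 °C

Heat released by hot stream: Q = 14.0 × 2.44 × (38.0 − 13.0) = 854 kJ/s
Energy balance on cold side (adiabatic exchanger): Q = ṁ_c·Cp_c·(T_c,out − T_c,in)
T_c,out = -33.2 + 854/(16.4 × 2.26) = -10.159 °C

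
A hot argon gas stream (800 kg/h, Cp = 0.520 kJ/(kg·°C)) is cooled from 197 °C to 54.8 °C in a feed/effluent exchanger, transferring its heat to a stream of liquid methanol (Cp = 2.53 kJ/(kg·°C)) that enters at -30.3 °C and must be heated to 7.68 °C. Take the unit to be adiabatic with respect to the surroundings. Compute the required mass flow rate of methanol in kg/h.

Heat released by hot stream: Q = 800 × 0.520 × (197 − 54.8) = 59155 kJ/h
Energy balance on cold side (adiabatic exchanger): Q = ṁ_c·Cp_c·(T_c,out − T_c,in)
ṁ_c = 59155 / [2.53 × (7.68 − -30.3)] = 615.63 kg/h

ṁ_c = 616 kg/h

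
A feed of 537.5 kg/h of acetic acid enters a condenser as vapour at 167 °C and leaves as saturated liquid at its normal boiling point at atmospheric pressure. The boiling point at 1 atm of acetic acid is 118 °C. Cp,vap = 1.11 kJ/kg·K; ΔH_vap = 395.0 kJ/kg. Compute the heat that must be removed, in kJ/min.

vapour 167→118 °C: -54.39 kJ/kg
condensation at 118 °C: -395 kJ/kg
Δh = -54.39 + -395 = -449.39 kJ/kg
Q = ṁ·Δh = 537.5 kg/h × -449.39 kJ/kg = -241550 kJ/h
|Q| = 67.096 kW = 4025.8 kJ/min

Q_c = 4030 kJ/min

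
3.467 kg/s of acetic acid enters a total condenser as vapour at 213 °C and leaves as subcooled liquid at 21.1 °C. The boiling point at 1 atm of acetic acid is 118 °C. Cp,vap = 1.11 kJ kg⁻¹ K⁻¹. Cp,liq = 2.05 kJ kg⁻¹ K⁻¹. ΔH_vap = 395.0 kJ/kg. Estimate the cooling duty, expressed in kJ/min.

vapour 213→118 °C: -105.45 kJ/kg
condensation at 118 °C: -395 kJ/kg
liquid 118→21.1 °C: -198.64 kJ/kg
Δh = -105.45 + -395 + -198.64 = -699.1 kJ/kg
Q = ṁ·Δh = 3.467 kg/s × -699.1 kJ/kg = -2423.8 kJ/s
|Q| = 2423.8 kW = 145430 kJ/min

Q_c = 145000 kJ/min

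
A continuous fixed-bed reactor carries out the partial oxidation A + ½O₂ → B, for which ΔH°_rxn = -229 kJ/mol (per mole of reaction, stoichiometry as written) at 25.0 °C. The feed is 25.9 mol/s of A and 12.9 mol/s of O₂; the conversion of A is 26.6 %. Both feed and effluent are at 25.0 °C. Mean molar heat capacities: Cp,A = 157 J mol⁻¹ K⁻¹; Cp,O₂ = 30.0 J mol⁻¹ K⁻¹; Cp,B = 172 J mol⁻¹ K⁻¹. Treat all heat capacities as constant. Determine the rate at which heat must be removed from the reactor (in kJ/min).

Extent of reaction ξ = 0.266 × 25.9 = 6.8894 mol/s
Reaction term: ξ·ΔH°_rxn = 6.8894 × -229 = -1577.7 kJ/s
Q = ΔH = -1577.7 kJ/s = -1577.7 kW
Heat removed = 94660 kJ/min

Q_out = 94700 kJ/min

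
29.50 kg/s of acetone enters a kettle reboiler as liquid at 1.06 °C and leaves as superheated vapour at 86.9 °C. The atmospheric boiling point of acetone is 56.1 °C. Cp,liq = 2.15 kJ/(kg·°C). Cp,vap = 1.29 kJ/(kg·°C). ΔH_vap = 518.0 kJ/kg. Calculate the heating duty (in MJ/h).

Q = 71800 MJ/h

liquid 1.06→56.1 °C: 118.34 kJ/kg
vaporisation at 56.1 °C: 518 kJ/kg
vapour 56.1→86.9 °C: 39.732 kJ/kg
Δh = 118.34 + 518 + 39.732 = 676.07 kJ/kg
Q = ṁ·Δh = 29.50 kg/s × 676.07 kJ/kg = 19944 kJ/s
|Q| = 19944 kW = 71798 MJ/h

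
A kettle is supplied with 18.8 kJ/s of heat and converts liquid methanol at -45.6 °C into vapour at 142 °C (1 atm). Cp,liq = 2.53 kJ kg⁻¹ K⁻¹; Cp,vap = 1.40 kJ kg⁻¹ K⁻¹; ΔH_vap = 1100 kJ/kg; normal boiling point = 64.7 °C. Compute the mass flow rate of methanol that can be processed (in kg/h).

ṁ = 45.5 kg/h

Δh = 2.53×(64.7−-45.6) + 1100 + 1.40×(142−64.7) = 1487.3 kJ/kg
Q = 18.8 kJ/s = 18.8 kJ/s = 67680 kJ/h
ṁ = Q/Δh = 67680 / 1487.3 = 45.506 kg/h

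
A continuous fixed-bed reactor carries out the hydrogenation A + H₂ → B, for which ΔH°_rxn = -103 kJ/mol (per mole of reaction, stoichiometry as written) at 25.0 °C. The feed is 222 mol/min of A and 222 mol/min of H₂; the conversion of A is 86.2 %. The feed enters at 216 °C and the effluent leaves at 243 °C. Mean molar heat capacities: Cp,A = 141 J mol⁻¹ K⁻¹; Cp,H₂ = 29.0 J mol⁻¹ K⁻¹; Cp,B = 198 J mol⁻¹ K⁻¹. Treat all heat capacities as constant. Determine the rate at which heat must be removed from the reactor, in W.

Extent of reaction ξ = 0.862 × 222 = 191.36 mol/min
Reaction term: ξ·ΔH°_rxn = 191.36 × -103 = -19710 kJ/min
Sensible, feed 216→25 °C: -7208.3 kJ/min
Outlet flows (mol/min): A 30.636, H₂ 30.636, B 191.36
Sensible, products 25→243 °C: 9395.4 kJ/min
Q = ΔH = -17523 kJ/min = -292.06 kW
Heat removed = 292060 W

Q_out = 292000 W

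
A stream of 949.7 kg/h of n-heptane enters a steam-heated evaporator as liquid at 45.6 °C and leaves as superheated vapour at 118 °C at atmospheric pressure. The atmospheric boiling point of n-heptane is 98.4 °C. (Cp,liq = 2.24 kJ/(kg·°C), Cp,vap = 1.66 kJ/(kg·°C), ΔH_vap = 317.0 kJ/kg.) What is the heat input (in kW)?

Q = 123 kW

liquid 45.6→98.4 °C: 118.27 kJ/kg
vaporisation at 98.4 °C: 317 kJ/kg
vapour 98.4→118 °C: 32.536 kJ/kg
Δh = 118.27 + 317 + 32.536 = 467.81 kJ/kg
Q = ṁ·Δh = 949.7 kg/h × 467.81 kJ/kg = 444280 kJ/h
|Q| = 123.41 kW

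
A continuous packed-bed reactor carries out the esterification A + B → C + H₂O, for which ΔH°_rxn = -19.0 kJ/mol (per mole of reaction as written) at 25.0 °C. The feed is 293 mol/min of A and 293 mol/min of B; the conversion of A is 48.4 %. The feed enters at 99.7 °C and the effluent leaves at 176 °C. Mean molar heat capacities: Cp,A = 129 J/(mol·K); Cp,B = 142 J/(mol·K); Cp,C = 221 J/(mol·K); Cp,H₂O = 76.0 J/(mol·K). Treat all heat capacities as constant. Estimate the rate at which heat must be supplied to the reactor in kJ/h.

Q_in = 235000 kJ/h

Extent of reaction ξ = 0.484 × 293 = 141.81 mol/min
Reaction term: ξ·ΔH°_rxn = 141.81 × -19.0 = -2694.4 kJ/min
Sensible, feed 99.7→25 °C: -5931.4 kJ/min
Outlet flows (mol/min): A 151.19, B 151.19, C 141.81, H₂O 141.81
Sensible, products 25→176 °C: 12547 kJ/min
Q = ΔH = 3920.8 kJ/min = 65.346 kW
Heat supplied = 235250 kJ/h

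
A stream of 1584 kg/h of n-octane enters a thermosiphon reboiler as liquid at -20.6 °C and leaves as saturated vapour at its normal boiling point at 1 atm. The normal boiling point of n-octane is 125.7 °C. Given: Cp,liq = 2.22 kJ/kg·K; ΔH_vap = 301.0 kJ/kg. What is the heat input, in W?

Q = 275000 W

liquid -20.6→125.7 °C: 324.79 kJ/kg
vaporisation at 125.7 °C: 301 kJ/kg
Δh = 324.79 + 301 = 625.79 kJ/kg
Q = ṁ·Δh = 1584 kg/h × 625.79 kJ/kg = 991250 kJ/h
|Q| = 275.35 kW = 275350 W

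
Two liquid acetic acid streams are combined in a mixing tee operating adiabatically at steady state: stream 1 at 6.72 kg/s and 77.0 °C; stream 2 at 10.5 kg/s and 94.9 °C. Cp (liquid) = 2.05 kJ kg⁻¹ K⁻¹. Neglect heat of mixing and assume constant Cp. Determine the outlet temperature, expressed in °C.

T_out = 87.9 °C

Adiabatic, steady state ⇒ Σ ṁᵢCp,ᵢ(T_out − Tᵢ) = 0
Σ ṁᵢCp,ᵢTᵢ = 6.72×2.05×77.0 + 10.5×2.05×94.9 = 3103.5
Σ ṁᵢCp,ᵢ = 6.72×2.05 + 10.5×2.05 = 35.301
T_out = 3103.5 / 35.301 = 87.915 °C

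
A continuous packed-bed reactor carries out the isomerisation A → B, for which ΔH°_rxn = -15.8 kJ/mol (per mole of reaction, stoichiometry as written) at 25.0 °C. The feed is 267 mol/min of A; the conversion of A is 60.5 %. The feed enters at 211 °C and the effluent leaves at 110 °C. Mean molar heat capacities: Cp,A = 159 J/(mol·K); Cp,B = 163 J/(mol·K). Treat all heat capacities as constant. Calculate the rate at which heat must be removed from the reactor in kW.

Extent of reaction ξ = 0.605 × 267 = 161.53 mol/min
Reaction term: ξ·ΔH°_rxn = 161.53 × -15.8 = -2552.3 kJ/min
Sensible, feed 211→25 °C: -7896.3 kJ/min
Outlet flows (mol/min): A 105.47, B 161.53
Sensible, products 25→110 °C: 3663.4 kJ/min
Q = ΔH = -6785.1 kJ/min = -113.08 kW
Heat removed = 113.08 kW

Q_out = 113 kW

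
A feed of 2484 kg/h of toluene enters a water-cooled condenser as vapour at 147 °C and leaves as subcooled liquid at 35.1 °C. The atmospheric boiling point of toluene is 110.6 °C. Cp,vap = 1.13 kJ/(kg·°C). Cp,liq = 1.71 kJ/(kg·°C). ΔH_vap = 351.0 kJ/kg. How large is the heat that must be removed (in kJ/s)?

vapour 147→110.6 °C: -41.132 kJ/kg
condensation at 110.6 °C: -351 kJ/kg
liquid 110.6→35.1 °C: -129.1 kJ/kg
Δh = -41.132 + -351 + -129.1 = -521.24 kJ/kg
Q = ṁ·Δh = 2484 kg/h × -521.24 kJ/kg = -1.2948e+06 kJ/h
|Q| = 359.65 kW

Q_c = 360 kJ/s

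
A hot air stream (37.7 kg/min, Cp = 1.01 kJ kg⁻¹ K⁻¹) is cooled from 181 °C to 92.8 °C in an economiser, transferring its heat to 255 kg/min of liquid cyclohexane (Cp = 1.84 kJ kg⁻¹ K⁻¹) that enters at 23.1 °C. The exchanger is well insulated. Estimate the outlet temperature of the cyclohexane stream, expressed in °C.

Heat released by hot stream: Q = 37.7 × 1.01 × (181 − 92.8) = 3358.4 kJ/min
Energy balance on cold side (adiabatic exchanger): Q = ṁ_c·Cp_c·(T_c,out − T_c,in)
T_c,out = 23.1 + 3358.4/(255 × 1.84) = 30.258 °C

T_c,out = 30.3 °C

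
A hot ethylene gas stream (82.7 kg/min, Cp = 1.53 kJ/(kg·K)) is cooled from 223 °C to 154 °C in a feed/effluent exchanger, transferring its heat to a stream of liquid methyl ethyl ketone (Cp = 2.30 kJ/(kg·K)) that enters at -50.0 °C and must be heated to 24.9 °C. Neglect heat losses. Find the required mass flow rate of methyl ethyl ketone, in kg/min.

Heat released by hot stream: Q = 82.7 × 1.53 × (223 − 154) = 8730.6 kJ/min
Energy balance on cold side (adiabatic exchanger): Q = ṁ_c·Cp_c·(T_c,out − T_c,in)
ṁ_c = 8730.6 / [2.30 × (24.9 − -50.0)] = 50.68 kg/min

ṁ_c = 50.7 kg/min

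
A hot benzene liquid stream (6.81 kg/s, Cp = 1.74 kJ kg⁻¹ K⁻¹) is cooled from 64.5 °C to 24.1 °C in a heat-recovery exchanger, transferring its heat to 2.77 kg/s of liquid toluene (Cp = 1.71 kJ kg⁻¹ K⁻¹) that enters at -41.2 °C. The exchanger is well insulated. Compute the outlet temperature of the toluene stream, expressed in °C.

T_c,out = 59.9 °C

Heat released by hot stream: Q = 6.81 × 1.74 × (64.5 − 24.1) = 478.72 kJ/s
Energy balance on cold side (adiabatic exchanger): Q = ṁ_c·Cp_c·(T_c,out − T_c,in)
T_c,out = -41.2 + 478.72/(2.77 × 1.71) = 59.865 °C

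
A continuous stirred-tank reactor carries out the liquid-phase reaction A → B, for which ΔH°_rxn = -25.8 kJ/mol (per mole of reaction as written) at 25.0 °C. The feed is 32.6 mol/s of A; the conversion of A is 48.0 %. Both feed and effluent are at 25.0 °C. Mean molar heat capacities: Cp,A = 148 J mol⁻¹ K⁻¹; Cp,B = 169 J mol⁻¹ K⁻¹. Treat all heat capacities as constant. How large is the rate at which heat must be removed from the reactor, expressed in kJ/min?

Extent of reaction ξ = 0.480 × 32.6 = 15.648 mol/s
Reaction term: ξ·ΔH°_rxn = 15.648 × -25.8 = -403.72 kJ/s
Q = ΔH = -403.72 kJ/s = -403.72 kW
Heat removed = 24223 kJ/min

Q_out = 24200 kJ/min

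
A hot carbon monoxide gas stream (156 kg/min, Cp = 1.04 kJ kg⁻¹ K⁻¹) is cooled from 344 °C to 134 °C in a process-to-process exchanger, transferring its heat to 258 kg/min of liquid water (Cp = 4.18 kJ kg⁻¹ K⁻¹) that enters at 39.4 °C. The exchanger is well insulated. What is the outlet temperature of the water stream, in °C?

T_c,out = 71.0 °C

Heat released by hot stream: Q = 156 × 1.04 × (344 − 134) = 34070 kJ/min
Energy balance on cold side (adiabatic exchanger): Q = ṁ_c·Cp_c·(T_c,out − T_c,in)
T_c,out = 39.4 + 34070/(258 × 4.18) = 70.992 °C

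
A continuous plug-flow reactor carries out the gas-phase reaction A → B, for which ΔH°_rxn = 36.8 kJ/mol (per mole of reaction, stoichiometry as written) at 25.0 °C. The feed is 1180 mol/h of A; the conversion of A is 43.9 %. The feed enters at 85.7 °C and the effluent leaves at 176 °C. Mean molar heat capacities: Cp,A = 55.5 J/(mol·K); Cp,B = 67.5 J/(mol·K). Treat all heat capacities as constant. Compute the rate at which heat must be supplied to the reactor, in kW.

Extent of reaction ξ = 0.439 × 1180 = 518.02 mol/h
Reaction term: ξ·ΔH°_rxn = 518.02 × 36.8 = 19063 kJ/h
Sensible, feed 85.7→25 °C: -3975.2 kJ/h
Outlet flows (mol/h): A 661.98, B 518.02
Sensible, products 25→176 °C: 10828 kJ/h
Q = ΔH = 25916 kJ/h = 7.1988 kW
Heat supplied = 7.1988 kW

Q_in = 7.20 kW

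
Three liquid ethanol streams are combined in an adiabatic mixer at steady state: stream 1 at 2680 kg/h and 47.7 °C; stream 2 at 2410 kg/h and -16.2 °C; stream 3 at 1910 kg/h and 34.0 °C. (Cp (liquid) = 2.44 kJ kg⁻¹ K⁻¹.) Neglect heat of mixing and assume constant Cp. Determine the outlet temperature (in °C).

No heat crosses the boundary, so H_out = H_in.
Σ ṁᵢCp,ᵢTᵢ = 2680×2.44×47.7 + 2410×2.44×-16.2 + 1910×2.44×34.0 = 375110
Σ ṁᵢCp,ᵢ = 2680×2.44 + 2410×2.44 + 1910×2.44 = 17080
T_out = 375110 / 17080 = 21.962 °C

T_out = 22.0 °C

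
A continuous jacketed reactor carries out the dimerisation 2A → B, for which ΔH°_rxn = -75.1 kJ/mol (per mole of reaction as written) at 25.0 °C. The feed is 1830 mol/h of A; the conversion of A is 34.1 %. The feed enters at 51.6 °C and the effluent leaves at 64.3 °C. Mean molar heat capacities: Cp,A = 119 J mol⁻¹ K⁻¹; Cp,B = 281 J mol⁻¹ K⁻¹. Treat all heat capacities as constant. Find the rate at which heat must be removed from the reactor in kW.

Extent of reaction ξ = 0.341 × 1830 / 2 = 312.02 mol/h
Reaction term: ξ·ΔH°_rxn = 312.02 × -75.1 = -23432 kJ/h
Sensible, feed 51.6→25 °C: -5792.7 kJ/h
Outlet flows (mol/h): A 1206, B 312.02
Sensible, products 25→64.3 °C: 9085.6 kJ/h
Q = ΔH = -20139 kJ/h = -5.5943 kW
Heat removed = 5.5943 kW

Q_out = 5.59 kW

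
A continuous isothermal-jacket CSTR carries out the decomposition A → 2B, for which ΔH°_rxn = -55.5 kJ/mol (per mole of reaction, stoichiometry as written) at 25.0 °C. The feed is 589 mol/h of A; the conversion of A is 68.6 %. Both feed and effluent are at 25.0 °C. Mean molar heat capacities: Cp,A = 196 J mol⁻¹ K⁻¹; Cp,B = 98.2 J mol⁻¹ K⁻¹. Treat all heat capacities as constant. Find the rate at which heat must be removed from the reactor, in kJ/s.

Extent of reaction ξ = 0.686 × 589 = 404.05 mol/h
Reaction term: ξ·ΔH°_rxn = 404.05 × -55.5 = -22425 kJ/h
Q = ΔH = -22425 kJ/h = -6.2292 kW
Heat removed = 6.2292 kJ/s

Q_out = 6.23 kJ/s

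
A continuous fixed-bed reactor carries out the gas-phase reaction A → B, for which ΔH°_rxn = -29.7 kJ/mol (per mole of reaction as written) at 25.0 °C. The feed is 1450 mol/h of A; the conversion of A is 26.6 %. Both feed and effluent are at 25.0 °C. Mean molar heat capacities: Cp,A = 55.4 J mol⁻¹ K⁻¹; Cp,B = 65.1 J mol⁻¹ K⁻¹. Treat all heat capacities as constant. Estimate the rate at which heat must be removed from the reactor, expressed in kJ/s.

Q_out = 3.18 kJ/s

Extent of reaction ξ = 0.266 × 1450 = 385.7 mol/h
Reaction term: ξ·ΔH°_rxn = 385.7 × -29.7 = -11455 kJ/h
Q = ΔH = -11455 kJ/h = -3.182 kW
Heat removed = 3.182 kJ/s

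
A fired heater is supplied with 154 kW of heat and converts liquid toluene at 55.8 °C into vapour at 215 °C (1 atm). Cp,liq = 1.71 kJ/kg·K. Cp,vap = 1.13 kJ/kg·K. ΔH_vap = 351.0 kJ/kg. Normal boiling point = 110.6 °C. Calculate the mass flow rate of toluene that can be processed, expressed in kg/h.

Δh = 1.71×(110.6−55.8) + 351.0 + 1.13×(215−110.6) = 562.68 kJ/kg
Q = 154 kW = 154 kJ/s = 554400 kJ/h
ṁ = Q/Δh = 554400 / 562.68 = 985.28 kg/h

ṁ = 985 kg/h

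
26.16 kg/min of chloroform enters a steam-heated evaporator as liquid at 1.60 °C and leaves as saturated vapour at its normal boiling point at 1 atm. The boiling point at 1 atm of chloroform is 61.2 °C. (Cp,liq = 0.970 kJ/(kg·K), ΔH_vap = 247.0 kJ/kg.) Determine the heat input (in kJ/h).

Q = 478000 kJ/h

liquid 1.60→61.2 °C: 57.812 kJ/kg
vaporisation at 61.2 °C: 247 kJ/kg
Δh = 57.812 + 247 = 304.81 kJ/kg
Q = ṁ·Δh = 26.16 kg/min × 304.81 kJ/kg = 7973.9 kJ/min
|Q| = 132.9 kW = 478430 kJ/h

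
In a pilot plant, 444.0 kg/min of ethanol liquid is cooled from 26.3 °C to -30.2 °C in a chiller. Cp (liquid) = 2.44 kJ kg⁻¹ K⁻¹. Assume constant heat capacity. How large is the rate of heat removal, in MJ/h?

Q_c = 3670 MJ/h

Q = ṁ·Cp·ΔT = 444.0 × 2.44 × (-30.2 − 26.3) = -61210 kJ/min
Converting: 61210 / 60 s = 1020.2 kW
Cooling duty = 3672.6 MJ/h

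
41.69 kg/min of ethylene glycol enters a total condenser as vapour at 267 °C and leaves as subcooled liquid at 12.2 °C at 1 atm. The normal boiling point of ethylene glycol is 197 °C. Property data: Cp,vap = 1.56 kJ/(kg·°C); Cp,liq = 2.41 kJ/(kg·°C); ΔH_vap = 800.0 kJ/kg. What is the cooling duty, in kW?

vapour 267→197 °C: -109.2 kJ/kg
condensation at 197 °C: -800 kJ/kg
liquid 197→12.2 °C: -445.37 kJ/kg
Δh = -109.2 + -800 + -445.37 = -1354.6 kJ/kg
Q = ṁ·Δh = 41.69 kg/min × -1354.6 kJ/kg = -56472 kJ/min
|Q| = 941.2 kW

Q_c = 941 kW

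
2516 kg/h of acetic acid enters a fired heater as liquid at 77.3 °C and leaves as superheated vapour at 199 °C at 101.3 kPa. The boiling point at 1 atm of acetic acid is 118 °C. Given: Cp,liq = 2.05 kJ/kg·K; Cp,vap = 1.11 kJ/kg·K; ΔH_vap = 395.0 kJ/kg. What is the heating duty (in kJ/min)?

Q = 23800 kJ/min

liquid 77.3→118 °C: 83.435 kJ/kg
vaporisation at 118 °C: 395 kJ/kg
vapour 118→199 °C: 89.91 kJ/kg
Δh = 83.435 + 395 + 89.91 = 568.35 kJ/kg
Q = ṁ·Δh = 2516 kg/h × 568.35 kJ/kg = 1.43e+06 kJ/h
|Q| = 397.21 kW = 23833 kJ/min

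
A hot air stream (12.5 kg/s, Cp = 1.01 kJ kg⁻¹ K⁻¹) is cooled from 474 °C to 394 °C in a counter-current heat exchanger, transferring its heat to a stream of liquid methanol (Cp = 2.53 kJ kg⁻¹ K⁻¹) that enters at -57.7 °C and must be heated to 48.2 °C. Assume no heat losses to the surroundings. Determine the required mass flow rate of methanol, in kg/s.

Heat released by hot stream: Q = 12.5 × 1.01 × (474 − 394) = 1010 kJ/s
Energy balance on cold side (adiabatic exchanger): Q = ṁ_c·Cp_c·(T_c,out − T_c,in)
ṁ_c = 1010 / [2.53 × (48.2 − -57.7)] = 3.7697 kg/s

ṁ_c = 3.77 kg/s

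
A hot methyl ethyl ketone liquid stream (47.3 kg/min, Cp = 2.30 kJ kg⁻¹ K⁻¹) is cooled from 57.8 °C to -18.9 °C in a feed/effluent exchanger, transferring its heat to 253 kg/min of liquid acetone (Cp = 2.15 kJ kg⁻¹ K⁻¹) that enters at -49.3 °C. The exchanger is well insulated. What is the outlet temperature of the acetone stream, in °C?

T_c,out = -34.0 °C

Heat released by hot stream: Q = 47.3 × 2.30 × (57.8 − -18.9) = 8344.2 kJ/min
Energy balance on cold side (adiabatic exchanger): Q = ṁ_c·Cp_c·(T_c,out − T_c,in)
T_c,out = -49.3 + 8344.2/(253 × 2.15) = -33.96 °C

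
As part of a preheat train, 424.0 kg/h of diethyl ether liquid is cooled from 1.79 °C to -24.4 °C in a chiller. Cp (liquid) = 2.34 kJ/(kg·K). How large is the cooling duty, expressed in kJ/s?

Q_c = 7.22 kJ/s

Q = ṁ·Cp·ΔT = 424.0 × 2.34 × (-24.4 − 1.79) = -25985 kJ/h
Converting: 25985 / 3600 s = 7.218 kW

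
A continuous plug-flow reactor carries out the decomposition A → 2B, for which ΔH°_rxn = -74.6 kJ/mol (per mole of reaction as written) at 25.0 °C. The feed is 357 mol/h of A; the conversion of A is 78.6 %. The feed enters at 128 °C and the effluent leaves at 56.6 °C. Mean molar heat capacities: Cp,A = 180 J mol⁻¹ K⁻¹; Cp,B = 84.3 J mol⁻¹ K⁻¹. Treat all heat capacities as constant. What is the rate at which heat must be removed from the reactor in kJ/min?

Extent of reaction ξ = 0.786 × 357 = 280.6 mol/h
Reaction term: ξ·ΔH°_rxn = 280.6 × -74.6 = -20933 kJ/h
Sensible, feed 128→25 °C: -6618.8 kJ/h
Outlet flows (mol/h): A 76.398, B 561.2
Sensible, products 25→56.6 °C: 1929.5 kJ/h
Q = ΔH = -25622 kJ/h = -7.1173 kW
Heat removed = 427.04 kJ/min

Q_out = 427 kJ/min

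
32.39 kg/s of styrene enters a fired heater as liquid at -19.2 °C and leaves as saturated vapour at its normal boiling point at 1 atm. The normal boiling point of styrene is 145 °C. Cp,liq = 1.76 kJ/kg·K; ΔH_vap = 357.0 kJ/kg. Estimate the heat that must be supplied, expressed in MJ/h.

Q = 75300 MJ/h

liquid -19.2→145 °C: 288.99 kJ/kg
vaporisation at 145 °C: 357 kJ/kg
Δh = 288.99 + 357 = 645.99 kJ/kg
Q = ṁ·Δh = 32.39 kg/s × 645.99 kJ/kg = 20924 kJ/s
|Q| = 20924 kW = 75325 MJ/h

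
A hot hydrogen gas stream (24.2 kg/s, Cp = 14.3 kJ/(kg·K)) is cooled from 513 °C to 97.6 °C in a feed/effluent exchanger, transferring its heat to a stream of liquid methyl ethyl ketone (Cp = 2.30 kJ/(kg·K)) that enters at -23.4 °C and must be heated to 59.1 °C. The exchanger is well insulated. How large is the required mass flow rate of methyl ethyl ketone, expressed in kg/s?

Heat released by hot stream: Q = 24.2 × 14.3 × (513 − 97.6) = 143750 kJ/s
Energy balance on cold side (adiabatic exchanger): Q = ṁ_c·Cp_c·(T_c,out − T_c,in)
ṁ_c = 143750 / [2.30 × (59.1 − -23.4)] = 757.59 kg/s

ṁ_c = 758 kg/s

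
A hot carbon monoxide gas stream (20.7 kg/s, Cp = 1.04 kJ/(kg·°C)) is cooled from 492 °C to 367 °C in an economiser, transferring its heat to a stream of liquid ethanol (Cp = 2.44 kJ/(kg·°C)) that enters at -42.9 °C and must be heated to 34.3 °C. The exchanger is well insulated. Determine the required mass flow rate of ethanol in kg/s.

Heat released by hot stream: Q = 20.7 × 1.04 × (492 − 367) = 2691 kJ/s
Energy balance on cold side (adiabatic exchanger): Q = ṁ_c·Cp_c·(T_c,out − T_c,in)
ṁ_c = 2691 / [2.44 × (34.3 − -42.9)] = 14.286 kg/s

ṁ_c = 14.3 kg/s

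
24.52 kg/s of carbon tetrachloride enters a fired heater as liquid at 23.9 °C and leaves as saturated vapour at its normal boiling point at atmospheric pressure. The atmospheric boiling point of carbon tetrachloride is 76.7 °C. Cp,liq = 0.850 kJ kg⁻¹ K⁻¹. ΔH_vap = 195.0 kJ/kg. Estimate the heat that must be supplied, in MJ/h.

liquid 23.9→76.7 °C: 44.88 kJ/kg
vaporisation at 76.7 °C: 195 kJ/kg
Δh = 44.88 + 195 = 239.88 kJ/kg
Q = ṁ·Δh = 24.52 kg/s × 239.88 kJ/kg = 5881.9 kJ/s
|Q| = 5881.9 kW = 21175 MJ/h

Q = 21200 MJ/h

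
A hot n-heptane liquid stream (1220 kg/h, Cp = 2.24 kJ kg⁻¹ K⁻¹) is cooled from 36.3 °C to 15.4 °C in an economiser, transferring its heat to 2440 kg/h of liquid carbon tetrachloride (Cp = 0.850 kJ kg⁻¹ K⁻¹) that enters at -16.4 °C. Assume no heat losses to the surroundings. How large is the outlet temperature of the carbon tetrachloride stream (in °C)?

T_c,out = 11.1 °C

Heat released by hot stream: Q = 1220 × 2.24 × (36.3 − 15.4) = 57116 kJ/h
Energy balance on cold side (adiabatic exchanger): Q = ṁ_c·Cp_c·(T_c,out − T_c,in)
T_c,out = -16.4 + 57116/(2440 × 0.850) = 11.139 °C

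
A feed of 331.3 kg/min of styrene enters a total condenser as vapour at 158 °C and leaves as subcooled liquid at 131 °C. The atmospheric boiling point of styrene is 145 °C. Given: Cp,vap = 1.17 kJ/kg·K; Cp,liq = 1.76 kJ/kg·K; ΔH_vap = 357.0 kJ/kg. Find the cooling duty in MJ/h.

vapour 158→145 °C: -15.21 kJ/kg
condensation at 145 °C: -357 kJ/kg
liquid 145→131 °C: -24.64 kJ/kg
Δh = -15.21 + -357 + -24.64 = -396.85 kJ/kg
Q = ṁ·Δh = 331.3 kg/min × -396.85 kJ/kg = -131480 kJ/min
|Q| = 2191.3 kW = 7888.6 MJ/h

Q_c = 7890 MJ/h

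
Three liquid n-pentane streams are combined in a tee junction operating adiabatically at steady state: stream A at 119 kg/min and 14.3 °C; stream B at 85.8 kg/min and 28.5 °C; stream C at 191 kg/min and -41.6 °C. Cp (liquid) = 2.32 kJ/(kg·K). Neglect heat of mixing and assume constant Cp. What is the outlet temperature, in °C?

T_out = -9.60 °C

Energy balance with Q = 0: Σ ṁᵢCp,ᵢ(T_out − Tᵢ) = 0
Σ ṁᵢCp,ᵢTᵢ = 119×2.32×14.3 + 85.8×2.32×28.5 + 191×2.32×-41.6 = -8812.8
Σ ṁᵢCp,ᵢ = 119×2.32 + 85.8×2.32 + 191×2.32 = 918.26
T_out = -8812.8 / 918.26 = -9.5973 °C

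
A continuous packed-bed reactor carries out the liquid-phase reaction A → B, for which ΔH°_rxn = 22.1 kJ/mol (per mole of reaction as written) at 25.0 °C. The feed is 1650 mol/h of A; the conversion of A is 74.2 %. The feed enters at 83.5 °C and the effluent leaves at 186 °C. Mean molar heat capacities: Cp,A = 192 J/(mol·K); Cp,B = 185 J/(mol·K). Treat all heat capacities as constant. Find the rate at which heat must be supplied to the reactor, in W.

Q_in = 16200 W

Extent of reaction ξ = 0.742 × 1650 = 1224.3 mol/h
Reaction term: ξ·ΔH°_rxn = 1224.3 × 22.1 = 27057 kJ/h
Sensible, feed 83.5→25 °C: -18533 kJ/h
Outlet flows (mol/h): A 425.7, B 1224.3
Sensible, products 25→186 °C: 49625 kJ/h
Q = ΔH = 58149 kJ/h = 16.153 kW
Heat supplied = 16153 W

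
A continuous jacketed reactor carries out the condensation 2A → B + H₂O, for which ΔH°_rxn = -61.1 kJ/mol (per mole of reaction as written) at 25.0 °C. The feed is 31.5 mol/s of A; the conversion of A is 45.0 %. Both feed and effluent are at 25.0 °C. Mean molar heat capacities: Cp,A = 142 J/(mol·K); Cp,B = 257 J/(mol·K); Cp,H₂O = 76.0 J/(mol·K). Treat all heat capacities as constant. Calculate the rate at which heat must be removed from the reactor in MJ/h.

Q_out = 1560 MJ/h

Extent of reaction ξ = 0.450 × 31.5 / 2 = 7.0875 mol/s
Reaction term: ξ·ΔH°_rxn = 7.0875 × -61.1 = -433.05 kJ/s
Q = ΔH = -433.05 kJ/s = -433.05 kW
Heat removed = 1559 MJ/h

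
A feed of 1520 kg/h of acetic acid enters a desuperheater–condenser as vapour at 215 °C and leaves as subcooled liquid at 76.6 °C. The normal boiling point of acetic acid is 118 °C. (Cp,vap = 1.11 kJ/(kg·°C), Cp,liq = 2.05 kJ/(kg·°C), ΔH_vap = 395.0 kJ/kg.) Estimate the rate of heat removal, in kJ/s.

Q_c = 248 kJ/s

vapour 215→118 °C: -107.67 kJ/kg
condensation at 118 °C: -395 kJ/kg
liquid 118→76.6 °C: -84.87 kJ/kg
Δh = -107.67 + -395 + -84.87 = -587.54 kJ/kg
Q = ṁ·Δh = 1520 kg/h × -587.54 kJ/kg = -893060 kJ/h
|Q| = 248.07 kW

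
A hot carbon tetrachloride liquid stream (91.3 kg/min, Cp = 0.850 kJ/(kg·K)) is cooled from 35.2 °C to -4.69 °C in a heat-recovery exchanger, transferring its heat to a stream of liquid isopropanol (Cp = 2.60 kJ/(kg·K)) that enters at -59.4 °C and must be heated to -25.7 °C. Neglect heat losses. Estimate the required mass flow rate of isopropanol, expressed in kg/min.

Heat released by hot stream: Q = 91.3 × 0.850 × (35.2 − -4.69) = 3095.7 kJ/min
Energy balance on cold side (adiabatic exchanger): Q = ṁ_c·Cp_c·(T_c,out − T_c,in)
ṁ_c = 3095.7 / [2.60 × (-25.7 − -59.4)] = 35.331 kg/min

ṁ_c = 35.3 kg/min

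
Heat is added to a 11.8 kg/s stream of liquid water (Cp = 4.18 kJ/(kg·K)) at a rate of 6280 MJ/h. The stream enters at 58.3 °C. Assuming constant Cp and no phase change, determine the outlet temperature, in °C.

Q = 6280 MJ/h = 1744.4 kJ/s
ΔT = Q/(ṁ·Cp) = 1744.4/(11.8×4.18) = 35.367 K
T_out = 58.3 + 35.367 = 93.667 °C

T_out = 93.7 °C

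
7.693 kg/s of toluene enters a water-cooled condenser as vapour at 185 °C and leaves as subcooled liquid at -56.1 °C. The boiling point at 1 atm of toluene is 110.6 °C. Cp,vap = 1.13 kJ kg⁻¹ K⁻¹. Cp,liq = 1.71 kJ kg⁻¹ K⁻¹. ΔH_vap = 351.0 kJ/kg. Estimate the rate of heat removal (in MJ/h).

vapour 185→110.6 °C: -84.072 kJ/kg
condensation at 110.6 °C: -351 kJ/kg
liquid 110.6→-56.1 °C: -285.06 kJ/kg
Δh = -84.072 + -351 + -285.06 = -720.13 kJ/kg
Q = ṁ·Δh = 7.693 kg/s × -720.13 kJ/kg = -5540 kJ/s
|Q| = 5540 kW = 19944 MJ/h

Q_c = 19900 MJ/h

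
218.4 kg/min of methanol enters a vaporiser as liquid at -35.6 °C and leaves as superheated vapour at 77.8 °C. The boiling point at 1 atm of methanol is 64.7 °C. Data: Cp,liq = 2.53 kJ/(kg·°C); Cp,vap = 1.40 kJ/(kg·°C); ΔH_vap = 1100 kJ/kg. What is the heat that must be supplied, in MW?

Q = 4.99 MW

liquid -35.6→64.7 °C: 253.76 kJ/kg
vaporisation at 64.7 °C: 1100 kJ/kg
vapour 64.7→77.8 °C: 18.34 kJ/kg
Δh = 253.76 + 1100 + 18.34 = 1372.1 kJ/kg
Q = ṁ·Δh = 218.4 kg/min × 1372.1 kJ/kg = 299670 kJ/min
|Q| = 4994.4 kW = 4.9944 MW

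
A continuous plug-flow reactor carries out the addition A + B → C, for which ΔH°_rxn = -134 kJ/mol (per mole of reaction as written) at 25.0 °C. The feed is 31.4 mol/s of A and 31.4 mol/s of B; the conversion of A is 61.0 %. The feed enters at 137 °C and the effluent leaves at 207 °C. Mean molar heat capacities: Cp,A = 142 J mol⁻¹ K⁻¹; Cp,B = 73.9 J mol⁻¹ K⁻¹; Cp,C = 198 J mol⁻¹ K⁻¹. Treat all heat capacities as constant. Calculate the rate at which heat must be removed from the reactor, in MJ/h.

Extent of reaction ξ = 0.610 × 31.4 = 19.154 mol/s
Reaction term: ξ·ΔH°_rxn = 19.154 × -134 = -2566.6 kJ/s
Sensible, feed 137→25 °C: -759.28 kJ/s
Outlet flows (mol/s): A 12.246, B 12.246, C 19.154
Sensible, products 25→207 °C: 1171.4 kJ/s
Q = ΔH = -2154.5 kJ/s = -2154.5 kW
Heat removed = 7756.2 MJ/h

Q_out = 7760 MJ/h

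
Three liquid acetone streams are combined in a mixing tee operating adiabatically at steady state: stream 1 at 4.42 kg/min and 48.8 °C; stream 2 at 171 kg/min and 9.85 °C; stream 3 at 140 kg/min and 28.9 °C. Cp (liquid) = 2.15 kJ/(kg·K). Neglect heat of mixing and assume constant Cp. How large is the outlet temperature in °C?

T_out = 18.9 °C

Energy balance with Q = 0: Σ ṁᵢCp,ᵢ(T_out − Tᵢ) = 0
T_out = Σ ṁᵢCp,ᵢTᵢ / Σ ṁᵢCp,ᵢ
      = 12784 / 678.15 = 18.851 °C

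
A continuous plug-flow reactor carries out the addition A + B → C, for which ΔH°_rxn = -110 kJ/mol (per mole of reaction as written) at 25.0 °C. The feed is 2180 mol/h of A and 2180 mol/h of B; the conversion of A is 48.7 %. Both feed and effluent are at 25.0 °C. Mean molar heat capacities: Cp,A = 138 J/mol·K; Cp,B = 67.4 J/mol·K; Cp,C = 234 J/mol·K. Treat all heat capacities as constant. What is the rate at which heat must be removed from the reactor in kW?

Q_out = 32.4 kW

Extent of reaction ξ = 0.487 × 2180 = 1061.7 mol/h
Reaction term: ξ·ΔH°_rxn = 1061.7 × -110 = -116780 kJ/h
Q = ΔH = -116780 kJ/h = -32.44 kW
Heat removed = 32.44 kW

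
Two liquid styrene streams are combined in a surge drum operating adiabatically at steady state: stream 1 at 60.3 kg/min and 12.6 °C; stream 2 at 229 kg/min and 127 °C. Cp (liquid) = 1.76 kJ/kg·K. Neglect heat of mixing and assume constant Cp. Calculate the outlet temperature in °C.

T_out = 103 °C

No heat crosses the boundary, so H_out = H_in.
T_out = Σ ṁᵢCp,ᵢTᵢ / Σ ṁᵢCp,ᵢ
      = 52523 / 509.17 = 103.16 °C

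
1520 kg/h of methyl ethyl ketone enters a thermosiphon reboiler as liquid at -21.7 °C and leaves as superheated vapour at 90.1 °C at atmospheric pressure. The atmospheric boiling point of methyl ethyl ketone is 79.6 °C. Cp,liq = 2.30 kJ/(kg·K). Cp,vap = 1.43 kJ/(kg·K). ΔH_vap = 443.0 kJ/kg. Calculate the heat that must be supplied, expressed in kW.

liquid -21.7→79.6 °C: 232.99 kJ/kg
vaporisation at 79.6 °C: 443 kJ/kg
vapour 79.6→90.1 °C: 15.015 kJ/kg
Δh = 232.99 + 443 + 15.015 = 691 kJ/kg
Q = ṁ·Δh = 1520 kg/h × 691 kJ/kg = 1.0503e+06 kJ/h
|Q| = 291.76 kW

Q = 292 kW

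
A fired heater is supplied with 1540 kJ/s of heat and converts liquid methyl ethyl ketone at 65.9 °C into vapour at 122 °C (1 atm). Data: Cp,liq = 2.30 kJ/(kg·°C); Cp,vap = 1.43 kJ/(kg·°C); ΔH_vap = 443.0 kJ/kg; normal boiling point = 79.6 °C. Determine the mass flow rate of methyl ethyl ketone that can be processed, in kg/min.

Δh = 2.30×(79.6−65.9) + 443.0 + 1.43×(122−79.6) = 535.14 kJ/kg
Q = 1540 kJ/s = 1540 kJ/s = 92400 kJ/min
ṁ = Q/Δh = 92400 / 535.14 = 172.66 kg/min

ṁ = 173 kg/min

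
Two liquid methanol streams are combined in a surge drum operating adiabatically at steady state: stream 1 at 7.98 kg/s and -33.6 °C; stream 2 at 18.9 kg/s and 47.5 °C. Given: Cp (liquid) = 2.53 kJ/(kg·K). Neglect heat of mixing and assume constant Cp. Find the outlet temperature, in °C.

Energy balance with Q = 0: Σ ṁᵢCp,ᵢ(T_out − Tᵢ) = 0
T_out = Σ ṁᵢCp,ᵢTᵢ / Σ ṁᵢCp,ᵢ
      = 1592.9 / 68.006 = 23.423 °C

T_out = 23.4 °C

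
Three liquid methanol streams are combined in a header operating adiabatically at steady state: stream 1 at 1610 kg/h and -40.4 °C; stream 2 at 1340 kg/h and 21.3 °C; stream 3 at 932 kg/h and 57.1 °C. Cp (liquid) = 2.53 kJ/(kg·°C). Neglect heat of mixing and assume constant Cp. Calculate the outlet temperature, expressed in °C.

T_out = 4.31 °C

No heat crosses the boundary, so H_out = H_in.
T_out = Σ ṁᵢCp,ᵢTᵢ / Σ ṁᵢCp,ᵢ
      = 42289 / 9821.5 = 4.3058 °C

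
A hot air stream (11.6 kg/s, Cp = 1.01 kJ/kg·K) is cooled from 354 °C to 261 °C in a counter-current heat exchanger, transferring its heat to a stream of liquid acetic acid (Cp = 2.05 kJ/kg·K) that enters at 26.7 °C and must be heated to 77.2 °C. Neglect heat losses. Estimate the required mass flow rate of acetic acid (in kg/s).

Heat released by hot stream: Q = 11.6 × 1.01 × (354 − 261) = 1089.6 kJ/s
Energy balance on cold side (adiabatic exchanger): Q = ṁ_c·Cp_c·(T_c,out − T_c,in)
ṁ_c = 1089.6 / [2.05 × (77.2 − 26.7)] = 10.525 kg/s

ṁ_c = 10.5 kg/s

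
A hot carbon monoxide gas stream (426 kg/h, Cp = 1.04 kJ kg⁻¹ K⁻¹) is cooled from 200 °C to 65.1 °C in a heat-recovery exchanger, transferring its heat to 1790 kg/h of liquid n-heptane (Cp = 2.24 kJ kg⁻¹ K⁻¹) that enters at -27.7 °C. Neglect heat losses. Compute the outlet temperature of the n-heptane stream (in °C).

T_c,out = -12.8 °C

Heat released by hot stream: Q = 426 × 1.04 × (200 − 65.1) = 59766 kJ/h
Energy balance on cold side (adiabatic exchanger): Q = ṁ_c·Cp_c·(T_c,out − T_c,in)
T_c,out = -27.7 + 59766/(1790 × 2.24) = -12.794 °C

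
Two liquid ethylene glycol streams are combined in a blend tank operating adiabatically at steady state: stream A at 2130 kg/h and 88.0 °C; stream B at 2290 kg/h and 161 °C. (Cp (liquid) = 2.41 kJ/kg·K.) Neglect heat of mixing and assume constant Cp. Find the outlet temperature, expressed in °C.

T_out = 126 °C

Adiabatic, steady state ⇒ Σ ṁᵢCp,ᵢ(T_out − Tᵢ) = 0
Σ ṁᵢCp,ᵢTᵢ = 2130×2.41×88.0 + 2290×2.41×161 = 1.3403e+06
Σ ṁᵢCp,ᵢ = 2130×2.41 + 2290×2.41 = 10652
T_out = 1.3403e+06 / 10652 = 125.82 °C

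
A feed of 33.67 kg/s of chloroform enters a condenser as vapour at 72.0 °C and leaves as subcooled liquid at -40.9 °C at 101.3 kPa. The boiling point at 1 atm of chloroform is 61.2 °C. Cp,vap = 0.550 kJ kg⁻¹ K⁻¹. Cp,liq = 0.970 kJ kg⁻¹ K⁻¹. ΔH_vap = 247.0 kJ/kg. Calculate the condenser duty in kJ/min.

vapour 72.0→61.2 °C: -5.94 kJ/kg
condensation at 61.2 °C: -247 kJ/kg
liquid 61.2→-40.9 °C: -99.037 kJ/kg
Δh = -5.94 + -247 + -99.037 = -351.98 kJ/kg
Q = ṁ·Δh = 33.67 kg/s × -351.98 kJ/kg = -11851 kJ/s
|Q| = 11851 kW = 711060 kJ/min

Q_c = 711000 kJ/min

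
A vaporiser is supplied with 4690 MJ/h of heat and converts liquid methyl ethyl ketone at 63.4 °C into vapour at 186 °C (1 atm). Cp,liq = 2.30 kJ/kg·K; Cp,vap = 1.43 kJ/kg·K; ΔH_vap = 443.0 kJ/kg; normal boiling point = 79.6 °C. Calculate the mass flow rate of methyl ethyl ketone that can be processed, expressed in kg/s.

Δh = 2.30×(79.6−63.4) + 443.0 + 1.43×(186−79.6) = 632.41 kJ/kg
Q = 4690 MJ/h = 1302.8 kJ/s = 1302.8 kJ/s
ṁ = Q/Δh = 1302.8 / 632.41 = 2.06 kg/s

ṁ = 2.06 kg/s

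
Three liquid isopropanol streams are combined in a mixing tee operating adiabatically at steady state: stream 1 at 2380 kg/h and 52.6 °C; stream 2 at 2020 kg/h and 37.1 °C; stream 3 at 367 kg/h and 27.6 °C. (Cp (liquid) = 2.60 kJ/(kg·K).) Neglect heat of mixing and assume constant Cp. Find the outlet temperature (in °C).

Energy balance with Q = 0: Σ ṁᵢCp,ᵢ(T_out − Tᵢ) = 0
T_out = Σ ṁᵢCp,ᵢTᵢ / Σ ṁᵢCp,ᵢ
      = 546670 / 12394 = 44.107 °C

T_out = 44.1 °C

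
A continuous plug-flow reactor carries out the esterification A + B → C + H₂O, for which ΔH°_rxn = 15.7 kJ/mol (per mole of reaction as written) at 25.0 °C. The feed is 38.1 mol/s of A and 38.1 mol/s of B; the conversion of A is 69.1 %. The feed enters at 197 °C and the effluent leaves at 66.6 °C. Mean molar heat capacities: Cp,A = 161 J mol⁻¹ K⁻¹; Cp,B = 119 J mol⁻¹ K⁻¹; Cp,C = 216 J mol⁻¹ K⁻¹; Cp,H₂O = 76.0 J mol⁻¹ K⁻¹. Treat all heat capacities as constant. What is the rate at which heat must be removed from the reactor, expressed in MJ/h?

Q_out = 3470 MJ/h

Extent of reaction ξ = 0.691 × 38.1 = 26.327 mol/s
Reaction term: ξ·ΔH°_rxn = 26.327 × 15.7 = 413.34 kJ/s
Sensible, feed 197→25 °C: -1834.9 kJ/s
Outlet flows (mol/s): A 11.773, B 11.773, C 26.327, H₂O 26.327
Sensible, products 25→66.6 °C: 456.93 kJ/s
Q = ΔH = -964.63 kJ/s = -964.63 kW
Heat removed = 3472.7 MJ/h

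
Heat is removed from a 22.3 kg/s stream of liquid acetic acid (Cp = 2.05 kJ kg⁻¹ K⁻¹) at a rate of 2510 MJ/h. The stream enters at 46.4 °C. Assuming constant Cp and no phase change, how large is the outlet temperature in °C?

T_out = 31.1 °C

Q = 2510 MJ/h = 697.22 kJ/s
ΔT = Q/(ṁ·Cp) = 697.22/(22.3×2.05) = 15.251 K
T_out = 46.4 − 15.251 = 31.149 °C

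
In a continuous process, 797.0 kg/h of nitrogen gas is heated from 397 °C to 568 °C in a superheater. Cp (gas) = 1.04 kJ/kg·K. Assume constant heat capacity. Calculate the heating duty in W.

Q = 39400 W

Q = ṁ·Cp·ΔT = 797.0 × 1.04 × (568 − 397) = 141740 kJ/h
Converting: 141740 / 3600 s = 39.372 kW
Heating duty = 39372 W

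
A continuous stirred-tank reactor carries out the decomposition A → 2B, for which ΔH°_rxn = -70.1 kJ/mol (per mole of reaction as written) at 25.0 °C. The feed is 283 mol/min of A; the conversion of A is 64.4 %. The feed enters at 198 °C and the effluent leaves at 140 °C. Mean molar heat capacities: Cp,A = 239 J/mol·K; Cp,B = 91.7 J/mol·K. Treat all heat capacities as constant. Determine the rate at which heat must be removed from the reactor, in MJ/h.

Extent of reaction ξ = 0.644 × 283 = 182.25 mol/min
Reaction term: ξ·ΔH°_rxn = 182.25 × -70.1 = -12776 kJ/min
Sensible, feed 198→25 °C: -11701 kJ/min
Outlet flows (mol/min): A 100.75, B 364.5
Sensible, products 25→140 °C: 6612.9 kJ/min
Q = ΔH = -17864 kJ/min = -297.74 kW
Heat removed = 1071.8 MJ/h

Q_out = 1070 MJ/h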